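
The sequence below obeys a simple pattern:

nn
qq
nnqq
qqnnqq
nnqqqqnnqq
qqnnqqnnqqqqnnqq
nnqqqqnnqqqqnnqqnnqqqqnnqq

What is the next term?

qqnnqqnnqqqqnnqqnnqqqqnnqqqqnnqqnnqqqqnnqq

Each term (from the third on) is the two preceding terms concatenated in order: term 3 = nn·qq = nnqq.
Continuing: qqnnqqnnqqqqnnqq · nnqqqqnnqqqqnnqqnnqqqqnnqq gives term 8.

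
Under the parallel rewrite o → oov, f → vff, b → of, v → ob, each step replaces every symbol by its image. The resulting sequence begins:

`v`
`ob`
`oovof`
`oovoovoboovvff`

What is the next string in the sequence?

Rewriting the 14 symbols of oovoovoboovvff one by one yields oov oov ob oov oov ob oov of oov oov ob ob vff vff; concatenated:

oovoovoboovoovoboovofoovoovobobvffvff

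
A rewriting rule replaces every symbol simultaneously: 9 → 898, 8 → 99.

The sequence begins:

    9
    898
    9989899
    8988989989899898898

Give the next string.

99898999989899898898998989989889899898999989899

Applying the rule to each of the 19 symbols of 8988989989899898898 gives the pieces 99 898 99 99 898 99 898 898 99 898 99 898 898 99 898 99 99 898 99, which concatenate to the answer.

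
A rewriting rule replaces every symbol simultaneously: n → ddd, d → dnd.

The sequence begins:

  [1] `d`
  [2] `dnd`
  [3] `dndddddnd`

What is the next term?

Expanding dndddddnd: d→dnd, n→ddd, d→dnd, d→dnd, d→dnd, d→dnd, d→dnd, n→ddd, d→dnd. Concatenated: dnd ddd dnd dnd dnd dnd dnd ddd dnd.

dndddddnddnddnddnddndddddnd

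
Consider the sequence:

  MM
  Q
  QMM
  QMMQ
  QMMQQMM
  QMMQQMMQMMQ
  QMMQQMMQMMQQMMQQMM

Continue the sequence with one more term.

QMMQQMMQMMQQMMQQMMQMMQQMMQMMQ

Each term (from the third on) is the previous term followed by the one before it: term 3 = Q·MM = QMM.
The next term joins QMMQQMMQMMQQMMQQMM and QMMQQMMQMMQ.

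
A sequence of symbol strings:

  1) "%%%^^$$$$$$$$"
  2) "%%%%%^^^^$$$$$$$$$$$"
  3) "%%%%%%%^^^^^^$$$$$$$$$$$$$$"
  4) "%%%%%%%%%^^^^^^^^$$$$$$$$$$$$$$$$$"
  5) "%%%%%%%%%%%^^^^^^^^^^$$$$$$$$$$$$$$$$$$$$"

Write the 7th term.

%%%%%%%%%%%%%%%^^^^^^^^^^^^^^$$$$$$$$$$$$$$$$$$$$$$$$$$

Each string has the form %^{2n-1} ^^{2n-2} $^{3n+2}, where the shown terms are n = 2, 3, 4, 5, 6.
At n = 8 the blocks have lengths 15, 14, 26.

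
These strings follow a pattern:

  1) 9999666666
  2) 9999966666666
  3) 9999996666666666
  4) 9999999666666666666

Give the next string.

9999999966666666666666

The n-th term is n+1 9's then 2n 6's, where the shown terms are n = 3, 4, 5, 6.
For the next term, n = 7, so the run lengths are 8, 14.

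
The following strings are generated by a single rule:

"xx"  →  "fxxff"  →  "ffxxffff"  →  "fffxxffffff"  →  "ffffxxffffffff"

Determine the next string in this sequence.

Each term wraps the previous one in f on the left and ff on the right.
So the next term is f·ffffxxffffffff·ff.

fffffxxffffffffff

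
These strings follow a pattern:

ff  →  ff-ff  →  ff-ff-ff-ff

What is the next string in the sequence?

Each string is two copies of the previous one joined by '-'.
One more doubling of ff-ff-ff-ff gives the answer.

ff-ff-ff-ff-ff-ff-ff-ff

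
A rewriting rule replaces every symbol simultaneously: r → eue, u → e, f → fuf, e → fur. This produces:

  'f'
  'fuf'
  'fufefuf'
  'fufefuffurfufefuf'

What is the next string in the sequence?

Replace each of the 17 characters of fufefuffurfufefuf in place — fuf e fuf fur fuf e fuf fuf e eue fuf e fuf fur fuf e fuf — and concatenate.

fufefuffurfufefuffufeeuefufefuffurfufefuf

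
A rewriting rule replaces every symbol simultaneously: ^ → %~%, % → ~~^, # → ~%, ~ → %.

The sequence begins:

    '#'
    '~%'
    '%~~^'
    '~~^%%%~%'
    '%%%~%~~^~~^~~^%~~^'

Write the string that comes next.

Rewriting the 18 symbols of %%%~%~~^~~^~~^%~~^ one by one yields ~~^ ~~^ ~~^ % ~~^ % % %~% % % %~% % % %~% ~~^ % % %~%; concatenated:

~~^~~^~~^%~~^%%%~%%%%~%%%%~%~~^%%%~%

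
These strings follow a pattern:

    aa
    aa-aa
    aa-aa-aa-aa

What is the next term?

Every step duplicates the string with '-' between the halves.
One more doubling of aa-aa-aa-aa gives the answer.

aa-aa-aa-aa-aa-aa-aa-aa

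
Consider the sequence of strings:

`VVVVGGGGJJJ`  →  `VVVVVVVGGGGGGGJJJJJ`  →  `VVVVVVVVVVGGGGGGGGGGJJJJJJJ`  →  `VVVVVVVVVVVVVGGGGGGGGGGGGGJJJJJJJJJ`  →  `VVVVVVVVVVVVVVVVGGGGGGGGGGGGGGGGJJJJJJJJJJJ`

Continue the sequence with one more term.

Each string has the form V^{3n+1} G^{3n+1} J^{2n+1} (n = 1, 2, …).
At n = 6 the blocks have lengths 19, 19, 13.

VVVVVVVVVVVVVVVVVVVGGGGGGGGGGGGGGGGGGGJJJJJJJJJJJJJ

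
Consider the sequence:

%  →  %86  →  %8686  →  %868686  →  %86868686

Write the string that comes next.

Each term is the previous one with 86 appended.
So the next term is %86868686·86.

%8686868686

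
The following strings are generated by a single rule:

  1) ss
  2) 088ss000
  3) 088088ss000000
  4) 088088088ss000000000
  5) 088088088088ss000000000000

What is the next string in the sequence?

Every step adds 088 to the front and 000 to the end of the previous string.
One more step from 088088088088ss000000000000 gives the answer.

088088088088088ss000000000000000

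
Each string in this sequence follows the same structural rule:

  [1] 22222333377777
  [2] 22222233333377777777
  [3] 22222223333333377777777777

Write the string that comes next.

Term n consists of n+3 2's, followed by 2n 3's, followed by 3n-1 7's, where the shown terms are n = 2, 3, 4.
At n = 5 the blocks have lengths 8, 10, 14.

22222222333333333377777777777777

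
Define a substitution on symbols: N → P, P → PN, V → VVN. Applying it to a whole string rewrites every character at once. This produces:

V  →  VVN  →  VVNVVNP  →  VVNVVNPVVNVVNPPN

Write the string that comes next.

VVNVVNPVVNVVNPPNVVNVVNPVVNVVNPPNPNP

Replace each of the 16 characters of VVNVVNPVVNVVNPPN in place — VVN VVN P VVN VVN P PN VVN VVN P VVN VVN P PN PN P — and concatenate.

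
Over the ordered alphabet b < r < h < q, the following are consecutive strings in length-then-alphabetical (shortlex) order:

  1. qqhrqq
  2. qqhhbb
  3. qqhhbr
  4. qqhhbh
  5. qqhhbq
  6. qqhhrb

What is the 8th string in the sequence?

qqhhrh

Advancing 2 positions from qqhhrb through qqhhrb → qqhhrr reaches term 8.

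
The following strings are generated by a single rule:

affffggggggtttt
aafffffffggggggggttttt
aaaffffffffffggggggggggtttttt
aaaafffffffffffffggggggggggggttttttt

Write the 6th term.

aaaaaafffffffffffffffffffggggggggggggggggttttttttt

Term n consists of n-1 a's, followed by 3n-2 f's, followed by 2n+2 g's, followed by n+2 t's, where the shown terms are n = 2, 3, 4, 5.
At n = 7 the blocks have lengths 6, 19, 16, 9.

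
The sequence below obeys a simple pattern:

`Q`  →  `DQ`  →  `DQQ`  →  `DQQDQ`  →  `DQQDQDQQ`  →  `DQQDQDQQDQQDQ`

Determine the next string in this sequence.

This is a Fibonacci-style word recurrence s(k) = s(k−1)·s(k−2): e.g. DQ·Q = DQQ.
The next term joins DQQDQDQQDQQDQ and DQQDQDQQ.

DQQDQDQQDQQDQDQQDQDQQ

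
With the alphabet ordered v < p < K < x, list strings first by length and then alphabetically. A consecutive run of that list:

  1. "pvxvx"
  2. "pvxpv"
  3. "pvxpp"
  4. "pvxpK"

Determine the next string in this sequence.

The successor of pvxpK increments the rightmost position that isn't already x and resets every position after it to v.

pvxpx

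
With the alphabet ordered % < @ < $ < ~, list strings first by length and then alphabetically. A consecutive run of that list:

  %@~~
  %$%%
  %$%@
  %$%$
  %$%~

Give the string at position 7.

%$@@

Stepping forward 2 times from %$%~: %$%~ → %$@%, then the target.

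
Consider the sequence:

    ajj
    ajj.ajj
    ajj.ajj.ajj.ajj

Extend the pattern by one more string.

s(k+1) = s(k)·.·s(k) — each term doubles the last with '.' between the halves.
Doubling ajj.ajj.ajj.ajj with '.' between the halves:

ajj.ajj.ajj.ajj.ajj.ajj.ajj.ajj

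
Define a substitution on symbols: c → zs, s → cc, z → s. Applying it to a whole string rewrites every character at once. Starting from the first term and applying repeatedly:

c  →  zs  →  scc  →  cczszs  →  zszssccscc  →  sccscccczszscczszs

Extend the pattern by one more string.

Rewriting the 18 symbols of sccscccczszscczszs one by one yields cc zs zs cc zs zs zs zs s cc s cc zs zs s cc s cc; concatenated:

cczszscczszszszssccscczszssccscc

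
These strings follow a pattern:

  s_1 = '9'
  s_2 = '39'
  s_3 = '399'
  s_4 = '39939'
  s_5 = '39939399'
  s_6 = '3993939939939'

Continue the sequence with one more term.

399393993993939939399

Each term (from the third on) is the previous term followed by the one before it: term 3 = 39·9 = 399.
So term 7 is 3993939939939·39939399.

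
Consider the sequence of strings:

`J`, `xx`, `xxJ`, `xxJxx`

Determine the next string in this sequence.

This is a Fibonacci-style word recurrence s(k) = s(k−1)·s(k−2): e.g. xx·J = xxJ.
The next term joins xxJxx and xxJ.

xxJxxxxJ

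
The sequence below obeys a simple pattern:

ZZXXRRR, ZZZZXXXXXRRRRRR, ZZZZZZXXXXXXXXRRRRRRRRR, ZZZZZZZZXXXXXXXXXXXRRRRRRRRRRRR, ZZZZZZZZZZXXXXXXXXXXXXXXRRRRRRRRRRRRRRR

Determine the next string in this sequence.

ZZZZZZZZZZZZXXXXXXXXXXXXXXXXXRRRRRRRRRRRRRRRRRR

The n-th term is 2n Z's then 3n-1 X's then 3n R's (n = 1, 2, …).
For the next term, n = 6, so the run lengths are 12, 17, 18.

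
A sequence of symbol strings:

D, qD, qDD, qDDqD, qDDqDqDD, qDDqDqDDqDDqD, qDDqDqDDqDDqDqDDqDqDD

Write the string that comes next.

Each term (from the third on) is the previous term followed by the one before it: term 3 = qD·D = qDD.
So term 8 is qDDqDqDDqDDqDqDDqDqDD·qDDqDqDDqDDqD.

qDDqDqDDqDDqDqDDqDqDDqDDqDqDDqDDqD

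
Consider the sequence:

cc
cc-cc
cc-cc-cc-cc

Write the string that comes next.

cc-cc-cc-cc-cc-cc-cc-cc

s(k+1) = s(k)·-·s(k) — each term doubles the last with '-' between the halves.
One more doubling of cc-cc-cc-cc gives the answer.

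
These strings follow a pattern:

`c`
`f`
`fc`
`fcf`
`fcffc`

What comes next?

fcffcfcf

From term 3 onward, concatenate the last term with the second-to-last: f·c = fc, fc·f = fcf, …
Continuing: fcffc · fcf gives term 6.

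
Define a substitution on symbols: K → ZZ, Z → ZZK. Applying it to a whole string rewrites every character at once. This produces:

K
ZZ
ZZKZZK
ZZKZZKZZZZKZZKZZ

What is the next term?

φ(ZZKZZKZZZZKZZKZZ) expands symbol-by-symbol to ZZK ZZK ZZ ZZK ZZK ZZ ZZK ZZK ZZK ZZK ZZ ZZK ZZK ZZ ZZK ZZK; joining the 16 pieces gives the next term.

ZZKZZKZZZZKZZKZZZZKZZKZZKZZKZZZZKZZKZZZZKZZK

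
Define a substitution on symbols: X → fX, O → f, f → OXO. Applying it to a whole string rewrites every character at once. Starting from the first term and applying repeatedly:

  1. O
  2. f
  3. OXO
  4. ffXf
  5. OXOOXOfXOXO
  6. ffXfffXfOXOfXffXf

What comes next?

OXOOXOfXOXOOXOOXOfXOXOffXfOXOfXOXOOXOfXOXO

φ(ffXfffXfOXOfXffXf) expands symbol-by-symbol to OXO OXO fX OXO OXO OXO fX OXO f fX f OXO fX OXO OXO fX OXO; joining the 17 pieces gives the next term.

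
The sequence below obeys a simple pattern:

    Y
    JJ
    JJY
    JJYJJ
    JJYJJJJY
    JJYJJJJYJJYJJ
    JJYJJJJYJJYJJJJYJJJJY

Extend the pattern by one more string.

From term 3 onward, concatenate the last term with the second-to-last: JJ·Y = JJY, JJY·JJ = JJYJJ, …
So term 8 is JJYJJJJYJJYJJJJYJJJJY·JJYJJJJYJJYJJ.

JJYJJJJYJJYJJJJYJJJJYJJYJJJJYJJYJJ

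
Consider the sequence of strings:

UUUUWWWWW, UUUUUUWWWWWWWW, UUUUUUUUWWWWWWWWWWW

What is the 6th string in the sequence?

UUUUUUUUUUUUUUWWWWWWWWWWWWWWWWWWWW

The n-th term is 2n+2 U's then 3n+2 W's (n = 1, 2, …).
For term 6, n = 6, so the run lengths are 14, 20.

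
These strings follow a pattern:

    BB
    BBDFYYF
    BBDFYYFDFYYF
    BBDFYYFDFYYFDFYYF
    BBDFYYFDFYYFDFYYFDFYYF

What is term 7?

BBDFYYFDFYYFDFYYFDFYYFDFYYFDFYYF

Each term is the previous one with DFYYF appended.
From BBDFYYFDFYYFDFYYFDFYYF, 2 further steps: BBDFYYFDFYYFDFYYFDFYYF → BBDFYYFDFYYFDFYYFDFYYFDFYYF → (answer).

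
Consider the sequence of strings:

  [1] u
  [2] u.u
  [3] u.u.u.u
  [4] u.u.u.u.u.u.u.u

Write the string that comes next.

Every step duplicates the string with '.' between the halves.
So the next term is two copies of u.u.u.u.u.u.u.u with '.' between the halves.

u.u.u.u.u.u.u.u.u.u.u.u.u.u.u.u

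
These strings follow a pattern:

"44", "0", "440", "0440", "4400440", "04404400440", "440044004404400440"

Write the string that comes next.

This is a Fibonacci-style word recurrence s(k) = s(k−2)·s(k−1): e.g. 44·0 = 440.
Continuing: 04404400440 · 440044004404400440 gives term 8.

04404400440440044004404400440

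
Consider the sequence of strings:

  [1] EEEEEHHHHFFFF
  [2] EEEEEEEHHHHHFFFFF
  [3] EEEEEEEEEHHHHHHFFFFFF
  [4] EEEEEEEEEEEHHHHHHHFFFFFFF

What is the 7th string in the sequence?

EEEEEEEEEEEEEEEEEHHHHHHHHHHFFFFFFFFFF

The n-th term is 2n-1 E's then n+1 H's then n+1 F's, where the shown terms are n = 3, 4, 5, 6.
At n = 9 the blocks have lengths 17, 10, 10.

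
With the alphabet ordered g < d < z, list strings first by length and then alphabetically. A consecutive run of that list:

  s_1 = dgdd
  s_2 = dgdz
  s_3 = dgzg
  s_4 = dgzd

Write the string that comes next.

Treat dgzd as a base-3 numeral over the given alphabet and add one, carrying through any trailing z's.

dgzz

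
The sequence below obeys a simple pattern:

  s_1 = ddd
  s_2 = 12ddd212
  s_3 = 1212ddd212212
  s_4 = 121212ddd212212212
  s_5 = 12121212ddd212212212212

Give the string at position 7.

s(k+1) = 12·s(k)·212, so each term gains 12 as a prefix and 212 as a suffix.
From 12121212ddd212212212212, 2 further steps: 12121212ddd212212212212 → 1212121212ddd212212212212212 → (answer).

121212121212ddd212212212212212212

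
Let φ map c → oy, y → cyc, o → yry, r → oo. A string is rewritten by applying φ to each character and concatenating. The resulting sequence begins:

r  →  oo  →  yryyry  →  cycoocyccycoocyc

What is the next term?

oycycoyyryyryoycycoyoycycoyyryyryoycycoy

Replace each of the 16 characters of cycoocyccycoocyc in place — oy cyc oy yry yry oy cyc oy oy cyc oy yry yry oy cyc oy — and concatenate.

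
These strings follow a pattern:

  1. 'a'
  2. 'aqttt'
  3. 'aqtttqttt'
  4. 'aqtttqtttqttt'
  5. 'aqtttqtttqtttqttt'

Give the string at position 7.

aqtttqtttqtttqtttqtttqttt

The strings grow by a fixed suffix qttt each time.
From aqtttqtttqtttqttt, 2 further steps: aqtttqtttqtttqttt → aqtttqtttqtttqtttqttt → (answer).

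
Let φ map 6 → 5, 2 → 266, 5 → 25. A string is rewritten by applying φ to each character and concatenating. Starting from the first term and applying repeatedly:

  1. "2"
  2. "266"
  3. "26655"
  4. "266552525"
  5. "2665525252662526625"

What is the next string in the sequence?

φ(2665525252662526625) expands symbol-by-symbol to 266 5 5 25 25 266 25 266 25 266 5 5 266 25 266 5 5 266 25; joining the 19 pieces gives the next term.

266552525266252662526655266252665526625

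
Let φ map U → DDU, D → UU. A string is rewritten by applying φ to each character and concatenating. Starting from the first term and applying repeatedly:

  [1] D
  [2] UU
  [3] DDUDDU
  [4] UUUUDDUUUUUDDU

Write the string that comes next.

Replace each of the 14 characters of UUUUDDUUUUUDDU in place — DDU DDU DDU DDU UU UU DDU DDU DDU DDU DDU UU UU DDU — and concatenate.

DDUDDUDDUDDUUUUUDDUDDUDDUDDUDDUUUUUDDU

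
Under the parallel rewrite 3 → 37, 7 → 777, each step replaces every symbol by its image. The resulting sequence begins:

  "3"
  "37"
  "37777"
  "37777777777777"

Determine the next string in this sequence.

Replace each of the 14 characters of 37777777777777 in place — 37 777 777 777 777 777 777 777 777 777 777 777 777 777 — and concatenate.

37777777777777777777777777777777777777777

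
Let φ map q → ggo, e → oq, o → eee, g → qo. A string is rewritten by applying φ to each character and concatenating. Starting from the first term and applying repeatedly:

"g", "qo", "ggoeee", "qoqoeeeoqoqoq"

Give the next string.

Applying the rule to each of the 13 symbols of qoqoeeeoqoqoq gives the pieces ggo eee ggo eee oq oq oq eee ggo eee ggo eee ggo, which concatenate to the answer.

ggoeeeggoeeeoqoqoqeeeggoeeeggoeeeggo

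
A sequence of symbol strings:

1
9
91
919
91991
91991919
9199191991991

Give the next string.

From term 3 onward, concatenate the last term with the second-to-last: 9·1 = 91, 91·9 = 919, …
So term 8 is 9199191991991·91991919.

919919199199191991919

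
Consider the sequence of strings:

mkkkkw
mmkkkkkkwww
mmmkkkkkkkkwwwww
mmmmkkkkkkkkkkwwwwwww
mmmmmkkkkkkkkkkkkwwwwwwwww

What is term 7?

Reading off run lengths: m runs 1, 2, 3, 4, 5; k runs 4, 6, 8, 10, 12; w runs 1, 3, 5, 7, 9 — each is linear in n (n = 1, 2, …).
Setting n = 7 gives 7, 16, 13 characters in each block.

mmmmmmmkkkkkkkkkkkkkkkkwwwwwwwwwwwww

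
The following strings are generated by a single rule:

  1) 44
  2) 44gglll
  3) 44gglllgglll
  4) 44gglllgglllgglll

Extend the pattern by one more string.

Every step adds gglll to the end: s(k+1) = s(k)·gglll.
Applying this once more to 44gglllgglllgglll:

44gglllgglllgglllgglll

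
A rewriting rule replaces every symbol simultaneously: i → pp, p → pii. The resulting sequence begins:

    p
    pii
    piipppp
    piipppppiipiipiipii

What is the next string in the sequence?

φ(piipppppiipiipiipii) expands symbol-by-symbol to pii pp pp pii pii pii pii pii pp pp pii pp pp pii pp pp pii pp pp; joining the 19 pieces gives the next term.

piipppppiipiipiipiipiipppppiipppppiipppppiipppp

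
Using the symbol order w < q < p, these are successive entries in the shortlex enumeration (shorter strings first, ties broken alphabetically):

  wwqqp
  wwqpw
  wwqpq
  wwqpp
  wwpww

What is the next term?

Treat wwpww as a base-3 numeral over the given alphabet and add one, carrying through any trailing p's.

wwpwq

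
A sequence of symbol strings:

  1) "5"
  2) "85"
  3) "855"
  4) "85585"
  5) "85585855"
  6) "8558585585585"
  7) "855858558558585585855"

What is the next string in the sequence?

This is a Fibonacci-style word recurrence s(k) = s(k−1)·s(k−2): e.g. 85·5 = 855.
So term 8 is 855858558558585585855·8558585585585.

8558585585585855858558558585585585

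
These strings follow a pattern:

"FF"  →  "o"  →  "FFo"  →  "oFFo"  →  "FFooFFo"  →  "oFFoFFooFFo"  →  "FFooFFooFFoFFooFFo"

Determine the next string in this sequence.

oFFoFFooFFoFFooFFooFFoFFooFFo

This is a Fibonacci-style word recurrence s(k) = s(k−2)·s(k−1): e.g. FF·o = FFo.
Continuing: oFFoFFooFFo · FFooFFooFFoFFooFFo gives term 8.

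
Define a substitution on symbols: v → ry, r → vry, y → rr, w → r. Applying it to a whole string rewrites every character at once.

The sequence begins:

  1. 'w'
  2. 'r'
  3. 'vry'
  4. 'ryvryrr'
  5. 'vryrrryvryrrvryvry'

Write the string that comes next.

φ(vryrrryvryrrvryvry) expands symbol-by-symbol to ry vry rr vry vry vry rr ry vry rr vry vry ry vry rr ry vry rr; joining the 18 pieces gives the next term.

ryvryrrvryvryvryrrryvryrrvryvryryvryrrryvryrr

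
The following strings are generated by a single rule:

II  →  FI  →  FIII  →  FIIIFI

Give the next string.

From term 3 onward, concatenate the last term with the second-to-last: FI·II = FIII, FIII·FI = FIIIFI, …
Continuing: FIIIFI · FIII gives term 5.

FIIIFIFIII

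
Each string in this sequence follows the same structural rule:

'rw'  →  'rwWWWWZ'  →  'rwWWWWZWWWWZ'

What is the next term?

Every step adds WWWWZ to the end: s(k+1) = s(k)·WWWWZ.
Applying this once more to rwWWWWZWWWWZ:

rwWWWWZWWWWZWWWWZ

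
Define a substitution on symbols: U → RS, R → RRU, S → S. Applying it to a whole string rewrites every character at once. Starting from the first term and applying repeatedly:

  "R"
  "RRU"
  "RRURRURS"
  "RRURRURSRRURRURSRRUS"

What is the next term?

RRURRURSRRURRURSRRUSRRURRURSRRURRURSRRUSRRURRURSS

Applying the rule to each of the 20 symbols of RRURRURSRRURRURSRRUS gives the pieces RRU RRU RS RRU RRU RS RRU S RRU RRU RS RRU RRU RS RRU S RRU RRU RS S, which concatenate to the answer.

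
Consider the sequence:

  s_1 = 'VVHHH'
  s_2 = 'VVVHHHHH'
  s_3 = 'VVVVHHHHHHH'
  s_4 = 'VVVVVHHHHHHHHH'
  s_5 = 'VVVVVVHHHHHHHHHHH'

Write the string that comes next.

VVVVVVVHHHHHHHHHHHHH

Each string has the form V^{n} H^{2n-1}, where the shown terms are n = 2, 3, 4, 5, 6.
At n = 7 the blocks have lengths 7, 13.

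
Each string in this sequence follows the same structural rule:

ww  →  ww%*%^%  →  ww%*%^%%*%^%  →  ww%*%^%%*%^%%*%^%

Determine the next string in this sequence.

ww%*%^%%*%^%%*%^%%*%^%

Each term is the previous one with %*%^% appended.
One more step from ww%*%^%%*%^%%*%^% gives the answer.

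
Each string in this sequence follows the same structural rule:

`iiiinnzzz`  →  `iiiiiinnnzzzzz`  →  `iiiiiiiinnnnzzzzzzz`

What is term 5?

iiiiiiiiiiiinnnnnnzzzzzzzzzzz

Reading off run lengths: i runs 4, 6, 8; n runs 2, 3, 4; z runs 3, 5, 7 — each is linear in n, where the shown terms are n = 2, 3, 4.
Setting n = 6 gives 12, 6, 11 characters in each block.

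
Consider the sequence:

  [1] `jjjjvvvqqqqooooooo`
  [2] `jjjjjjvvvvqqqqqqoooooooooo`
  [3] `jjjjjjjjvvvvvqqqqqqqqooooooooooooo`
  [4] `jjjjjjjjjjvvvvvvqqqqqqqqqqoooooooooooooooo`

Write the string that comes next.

Term n consists of 2n j's, followed by n+1 v's, followed by 2n q's, followed by 3n+1 o's, where the shown terms are n = 2, 3, 4, 5.
Setting n = 6 gives 12, 7, 12, 19 characters in each block.

jjjjjjjjjjjjvvvvvvvqqqqqqqqqqqqooooooooooooooooooo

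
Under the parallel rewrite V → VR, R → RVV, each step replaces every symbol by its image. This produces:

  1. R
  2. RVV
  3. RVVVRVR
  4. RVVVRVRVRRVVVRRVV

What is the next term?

φ(RVVVRVRVRRVVVRRVV) expands symbol-by-symbol to RVV VR VR VR RVV VR RVV VR RVV RVV VR VR VR RVV RVV VR VR; joining the 17 pieces gives the next term.

RVVVRVRVRRVVVRRVVVRRVVRVVVRVRVRRVVRVVVRVR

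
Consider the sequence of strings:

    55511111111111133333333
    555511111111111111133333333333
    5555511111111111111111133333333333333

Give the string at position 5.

555555511111111111111111111111133333333333333333333

The n-th term is n 5's then 3n+3 1's then 3n-1 3's, where the shown terms are n = 3, 4, 5.
Setting n = 7 gives 7, 24, 20 characters in each block.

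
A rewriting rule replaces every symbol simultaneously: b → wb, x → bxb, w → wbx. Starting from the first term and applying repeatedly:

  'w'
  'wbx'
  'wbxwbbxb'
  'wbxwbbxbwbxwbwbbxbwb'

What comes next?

φ(wbxwbbxbwbxwbwbbxbwb) expands symbol-by-symbol to wbx wb bxb wbx wb wb bxb wb wbx wb bxb wbx wb wbx wb wb bxb wb wbx wb; joining the 20 pieces gives the next term.

wbxwbbxbwbxwbwbbxbwbwbxwbbxbwbxwbwbxwbwbbxbwbwbxwb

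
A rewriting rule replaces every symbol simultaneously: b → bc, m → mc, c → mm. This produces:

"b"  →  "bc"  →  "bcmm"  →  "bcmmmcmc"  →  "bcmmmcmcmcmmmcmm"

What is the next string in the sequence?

Rewriting the 16 symbols of bcmmmcmcmcmmmcmm one by one yields bc mm mc mc mc mm mc mm mc mm mc mc mc mm mc mc; concatenated:

bcmmmcmcmcmmmcmmmcmmmcmcmcmmmcmc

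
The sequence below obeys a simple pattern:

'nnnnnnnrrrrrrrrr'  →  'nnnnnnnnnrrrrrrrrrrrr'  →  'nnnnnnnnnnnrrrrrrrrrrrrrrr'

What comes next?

nnnnnnnnnnnnnrrrrrrrrrrrrrrrrrr

Reading off run lengths: n runs 7, 9, 11; r runs 9, 12, 15 — each is linear in n, where the shown terms are n = 3, 4, 5.
For the next term, n = 6, so the run lengths are 13, 18.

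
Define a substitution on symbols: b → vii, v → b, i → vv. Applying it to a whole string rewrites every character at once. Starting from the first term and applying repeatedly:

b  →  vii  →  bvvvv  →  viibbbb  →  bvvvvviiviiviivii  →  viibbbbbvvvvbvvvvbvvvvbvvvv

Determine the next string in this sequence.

bvvvvviiviiviiviiviibbbbviibbbbviibbbbviibbbb

φ(viibbbbbvvvvbvvvvbvvvvbvvvv) expands symbol-by-symbol to b vv vv vii vii vii vii vii b b b b vii b b b b vii b b b b vii b b b b; joining the 27 pieces gives the next term.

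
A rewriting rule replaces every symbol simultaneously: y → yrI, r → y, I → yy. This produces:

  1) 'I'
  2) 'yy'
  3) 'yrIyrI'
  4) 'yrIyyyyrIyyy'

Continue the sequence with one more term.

Rewriting each symbol of yrIyyyyrIyyy: y→yrI, r→y, I→yy, y→yrI, y→yrI, y→yrI, y→yrI, r→y, I→yy, y→yrI, y→yrI, y→yrI, which concatenates to yrI y yy yrI yrI yrI yrI y yy yrI yrI yrI.

yrIyyyyrIyrIyrIyrIyyyyrIyrIyrI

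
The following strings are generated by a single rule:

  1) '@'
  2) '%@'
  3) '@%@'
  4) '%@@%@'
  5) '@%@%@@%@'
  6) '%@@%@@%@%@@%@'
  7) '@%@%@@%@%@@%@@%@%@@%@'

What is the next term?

%@@%@@%@%@@%@@%@%@@%@%@@%@@%@%@@%@

From term 3 onward, concatenate the second-to-last term with the last: @·%@ = @%@, %@·@%@ = %@@%@, …
The next term joins %@@%@@%@%@@%@ and @%@%@@%@%@@%@@%@%@@%@.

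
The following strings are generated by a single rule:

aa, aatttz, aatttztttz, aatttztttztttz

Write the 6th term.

Each term is the previous one with tttz appended.
From aatttztttztttz, 2 further steps: aatttztttztttz → aatttztttztttztttz → (answer).

aatttztttztttztttztttz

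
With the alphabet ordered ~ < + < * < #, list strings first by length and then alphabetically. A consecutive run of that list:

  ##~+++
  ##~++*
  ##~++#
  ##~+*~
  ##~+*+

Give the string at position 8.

##~+#~

Continuing the enumeration 3 steps past ##~+*+: ##~+*+ → ##~+** → ##~+*# → (answer).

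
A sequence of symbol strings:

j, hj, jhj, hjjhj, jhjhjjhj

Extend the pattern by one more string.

hjjhjjhjhjjhj

This is a Fibonacci-style word recurrence s(k) = s(k−2)·s(k−1): e.g. j·hj = jhj.
So term 6 is hjjhj·jhjhjjhj.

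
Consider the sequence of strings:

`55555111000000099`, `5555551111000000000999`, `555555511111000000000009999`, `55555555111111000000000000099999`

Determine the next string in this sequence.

The n-th term is n+2 5's then n 1's then 2n+1 0's then n-1 9's, where the shown terms are n = 3, 4, 5, 6.
At n = 7 the blocks have lengths 9, 7, 15, 6.

5555555551111111000000000000000999999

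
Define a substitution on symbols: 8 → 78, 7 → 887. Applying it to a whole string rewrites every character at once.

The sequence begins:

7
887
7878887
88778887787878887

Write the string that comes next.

78788878877878788878877888778887787878887

Applying the rule to each of the 17 symbols of 88778887787878887 gives the pieces 78 78 887 887 78 78 78 887 887 78 887 78 887 78 78 78 887, which concatenate to the answer.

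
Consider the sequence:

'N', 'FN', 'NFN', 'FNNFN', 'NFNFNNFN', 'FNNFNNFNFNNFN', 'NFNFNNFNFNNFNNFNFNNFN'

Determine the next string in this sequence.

This is a Fibonacci-style word recurrence s(k) = s(k−2)·s(k−1): e.g. N·FN = NFN.
So term 8 is FNNFNNFNFNNFN·NFNFNNFNFNNFNNFNFNNFN.

FNNFNNFNFNNFNNFNFNNFNFNNFNNFNFNNFN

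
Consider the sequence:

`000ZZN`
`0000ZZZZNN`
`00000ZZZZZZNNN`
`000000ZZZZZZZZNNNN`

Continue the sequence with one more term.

Reading off run lengths: 0 runs 3, 4, 5, 6; Z runs 2, 4, 6, 8; N runs 1, 2, 3, 4 — each is linear in n (n = 1, 2, …).
For the next term, n = 5, so the run lengths are 7, 10, 5.

0000000ZZZZZZZZZZNNNNN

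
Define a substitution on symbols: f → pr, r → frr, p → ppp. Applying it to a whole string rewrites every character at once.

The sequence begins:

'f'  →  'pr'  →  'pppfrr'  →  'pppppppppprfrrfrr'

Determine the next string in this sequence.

Rewriting the 17 symbols of pppppppppprfrrfrr one by one yields ppp ppp ppp ppp ppp ppp ppp ppp ppp ppp frr pr frr frr pr frr frr; concatenated:

ppppppppppppppppppppppppppppppfrrprfrrfrrprfrrfrr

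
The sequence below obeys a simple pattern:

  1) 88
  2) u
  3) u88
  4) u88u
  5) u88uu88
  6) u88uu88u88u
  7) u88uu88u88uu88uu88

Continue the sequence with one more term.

From term 3 onward, concatenate the last term with the second-to-last: u·88 = u88, u88·u = u88u, …
Continuing: u88uu88u88uu88uu88 · u88uu88u88u gives term 8.

u88uu88u88uu88uu88u88uu88u88u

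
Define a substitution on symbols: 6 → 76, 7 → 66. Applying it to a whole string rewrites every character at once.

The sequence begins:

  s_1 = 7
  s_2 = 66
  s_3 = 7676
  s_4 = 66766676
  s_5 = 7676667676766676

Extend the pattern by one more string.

66766676767666766676667676766676

Replace each of the 16 characters of 7676667676766676 in place — 66 76 66 76 76 76 66 76 66 76 66 76 76 76 66 76 — and concatenate.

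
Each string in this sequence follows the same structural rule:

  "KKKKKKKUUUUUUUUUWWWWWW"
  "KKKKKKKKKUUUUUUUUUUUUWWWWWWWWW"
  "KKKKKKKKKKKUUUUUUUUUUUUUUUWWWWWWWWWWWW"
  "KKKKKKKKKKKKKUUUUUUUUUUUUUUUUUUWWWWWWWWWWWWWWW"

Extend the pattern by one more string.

KKKKKKKKKKKKKKKUUUUUUUUUUUUUUUUUUUUUWWWWWWWWWWWWWWWWWW

Reading off run lengths: K runs 7, 9, 11, 13; U runs 9, 12, 15, 18; W runs 6, 9, 12, 15 — each is linear in n, where the shown terms are n = 2, 3, 4, 5.
For the next term, n = 6, so the run lengths are 15, 21, 18.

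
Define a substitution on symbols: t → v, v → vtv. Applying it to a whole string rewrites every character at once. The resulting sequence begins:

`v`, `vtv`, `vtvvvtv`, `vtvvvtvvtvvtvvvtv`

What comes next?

Replace each of the 17 characters of vtvvvtvvtvvtvvvtv in place — vtv v vtv vtv vtv v vtv vtv v vtv vtv v vtv vtv vtv v vtv — and concatenate.

vtvvvtvvtvvtvvvtvvtvvvtvvtvvvtvvtvvtvvvtv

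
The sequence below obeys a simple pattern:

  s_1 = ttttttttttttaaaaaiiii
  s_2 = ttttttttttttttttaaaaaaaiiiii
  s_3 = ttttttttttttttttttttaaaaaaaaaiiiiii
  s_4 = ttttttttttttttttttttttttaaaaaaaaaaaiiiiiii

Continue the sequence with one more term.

ttttttttttttttttttttttttttttaaaaaaaaaaaaaiiiiiiii

The n-th term is 4n t's then 2n-1 a's then n+1 i's, where the shown terms are n = 3, 4, 5, 6.
At n = 7 the blocks have lengths 28, 13, 8.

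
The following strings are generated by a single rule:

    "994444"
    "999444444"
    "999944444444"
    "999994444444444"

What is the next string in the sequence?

The n-th term is n 9's then 2n 4's, where the shown terms are n = 2, 3, 4, 5.
For the next term, n = 6, so the run lengths are 6, 12.

999999444444444444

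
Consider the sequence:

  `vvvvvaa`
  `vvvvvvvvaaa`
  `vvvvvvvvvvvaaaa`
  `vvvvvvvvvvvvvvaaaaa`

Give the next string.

vvvvvvvvvvvvvvvvvaaaaaa

The n-th term is 3n-1 v's then n a's, where the shown terms are n = 2, 3, 4, 5.
Setting n = 6 gives 17, 6 characters in each block.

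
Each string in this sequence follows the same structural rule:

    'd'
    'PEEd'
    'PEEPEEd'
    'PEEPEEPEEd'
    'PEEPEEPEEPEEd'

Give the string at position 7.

The strings grow by a fixed prefix PEE each time.
From PEEPEEPEEPEEd, 2 further steps: PEEPEEPEEPEEd → PEEPEEPEEPEEPEEd → (answer).

PEEPEEPEEPEEPEEPEEd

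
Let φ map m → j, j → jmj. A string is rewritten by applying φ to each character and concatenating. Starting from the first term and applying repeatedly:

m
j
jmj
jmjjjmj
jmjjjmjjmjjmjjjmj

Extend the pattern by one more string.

Rewriting the 17 symbols of jmjjjmjjmjjmjjjmj one by one yields jmj j jmj jmj jmj j jmj jmj j jmj jmj j jmj jmj jmj j jmj; concatenated:

jmjjjmjjmjjmjjjmjjmjjjmjjmjjjmjjmjjmjjjmj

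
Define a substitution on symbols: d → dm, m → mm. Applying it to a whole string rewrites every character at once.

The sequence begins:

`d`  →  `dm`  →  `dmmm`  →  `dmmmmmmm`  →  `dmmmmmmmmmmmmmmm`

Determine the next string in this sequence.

φ(dmmmmmmmmmmmmmmm) expands symbol-by-symbol to dm mm mm mm mm mm mm mm mm mm mm mm mm mm mm mm; joining the 16 pieces gives the next term.

dmmmmmmmmmmmmmmmmmmmmmmmmmmmmmmm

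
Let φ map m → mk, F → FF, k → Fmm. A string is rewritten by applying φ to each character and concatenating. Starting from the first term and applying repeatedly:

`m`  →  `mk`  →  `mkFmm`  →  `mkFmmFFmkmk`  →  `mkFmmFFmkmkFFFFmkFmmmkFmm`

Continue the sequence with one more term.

Replace each of the 25 characters of mkFmmFFmkmkFFFFmkFmmmkFmm in place — mk Fmm FF mk mk FF FF mk Fmm mk Fmm FF FF FF FF mk Fmm FF mk mk mk Fmm FF mk mk — and concatenate.

mkFmmFFmkmkFFFFmkFmmmkFmmFFFFFFFFmkFmmFFmkmkmkFmmFFmkmk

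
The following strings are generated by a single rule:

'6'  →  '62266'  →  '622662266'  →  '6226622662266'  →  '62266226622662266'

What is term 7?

Each term is the previous one with 2266 appended.
From 62266226622662266, 2 further steps: 62266226622662266 → 622662266226622662266 → (answer).

6226622662266226622662266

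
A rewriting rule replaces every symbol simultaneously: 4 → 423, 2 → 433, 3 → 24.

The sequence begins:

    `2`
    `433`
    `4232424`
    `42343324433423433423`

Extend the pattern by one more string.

Replace each of the 20 characters of 42343324433423433423 in place — 423 433 24 423 24 24 433 423 423 24 24 423 433 24 423 24 24 423 433 24 — and concatenate.

423433244232424433423423242442343324423242442343324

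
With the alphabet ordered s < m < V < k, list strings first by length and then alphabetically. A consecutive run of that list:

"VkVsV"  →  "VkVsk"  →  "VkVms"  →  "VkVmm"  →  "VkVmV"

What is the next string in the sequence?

Treat VkVmV as a base-4 numeral over the given alphabet and add one, carrying through any trailing k's.

VkVmk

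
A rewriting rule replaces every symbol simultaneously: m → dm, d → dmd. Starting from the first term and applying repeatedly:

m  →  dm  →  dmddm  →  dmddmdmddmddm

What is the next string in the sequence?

Replace each of the 13 characters of dmddmdmddmddm in place — dmd dm dmd dmd dm dmd dm dmd dmd dm dmd dmd dm — and concatenate.

dmddmdmddmddmdmddmdmddmddmdmddmddm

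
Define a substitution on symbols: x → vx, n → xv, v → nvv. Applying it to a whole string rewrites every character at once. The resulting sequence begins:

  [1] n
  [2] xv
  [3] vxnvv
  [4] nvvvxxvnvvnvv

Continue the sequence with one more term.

Rewriting the 13 symbols of nvvvxxvnvvnvv one by one yields xv nvv nvv nvv vx vx nvv xv nvv nvv xv nvv nvv; concatenated:

xvnvvnvvnvvvxvxnvvxvnvvnvvxvnvvnvv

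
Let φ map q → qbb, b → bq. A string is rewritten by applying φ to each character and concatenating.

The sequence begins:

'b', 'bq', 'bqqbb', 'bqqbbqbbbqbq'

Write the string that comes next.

bqqbbqbbbqbqqbbbqbqbqqbbbqqbb

Expanding bqqbbqbbbqbq: b→bq, q→qbb, q→qbb, b→bq, b→bq, q→qbb, b→bq, b→bq, b→bq, q→qbb, b→bq, q→qbb. Concatenated: bq qbb qbb bq bq qbb bq bq bq qbb bq qbb.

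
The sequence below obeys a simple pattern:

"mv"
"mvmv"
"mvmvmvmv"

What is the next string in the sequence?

mvmvmvmvmvmvmvmv

Every step duplicates the string.
So the next term is two copies of mvmvmvmv.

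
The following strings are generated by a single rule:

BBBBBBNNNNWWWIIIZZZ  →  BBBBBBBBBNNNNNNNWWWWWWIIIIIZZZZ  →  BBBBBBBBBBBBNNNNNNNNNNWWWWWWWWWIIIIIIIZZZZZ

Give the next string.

BBBBBBBBBBBBBBBNNNNNNNNNNNNNWWWWWWWWWWWWIIIIIIIIIZZZZZZ

Term n consists of 3n+3 B's, followed by 3n+1 N's, followed by 3n W's, followed by 2n+1 I's, followed by n+2 Z's (n = 1, 2, …).
Setting n = 4 gives 15, 13, 12, 9, 6 characters in each block.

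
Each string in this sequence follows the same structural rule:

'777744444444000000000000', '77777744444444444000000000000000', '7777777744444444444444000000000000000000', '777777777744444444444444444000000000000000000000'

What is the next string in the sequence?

77777777777744444444444444444444000000000000000000000000

Each string has the form 7^{2n-2} 4^{3n-1} 0^{3n+3}, where the shown terms are n = 3, 4, 5, 6.
For the next term, n = 7, so the run lengths are 12, 20, 24.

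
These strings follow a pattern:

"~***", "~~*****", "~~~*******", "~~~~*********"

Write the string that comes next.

The n-th term is n-1 ~'s then 2n-1 *'s, where the shown terms are n = 2, 3, 4, 5.
At n = 6 the blocks have lengths 5, 11.

~~~~~***********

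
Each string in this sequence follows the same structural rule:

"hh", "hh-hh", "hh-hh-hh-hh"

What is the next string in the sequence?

Each string is two copies of the previous one joined by '-'.
So the next term is two copies of hh-hh-hh-hh with '-' between the halves.

hh-hh-hh-hh-hh-hh-hh-hh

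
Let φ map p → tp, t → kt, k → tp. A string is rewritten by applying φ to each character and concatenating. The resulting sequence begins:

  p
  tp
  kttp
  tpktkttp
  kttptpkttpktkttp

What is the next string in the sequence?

tpktkttpkttptpktkttptpkttpktkttp

Applying the rule to each of the 16 symbols of kttptpkttpktkttp gives the pieces tp kt kt tp kt tp tp kt kt tp tp kt tp kt kt tp, which concatenate to the answer.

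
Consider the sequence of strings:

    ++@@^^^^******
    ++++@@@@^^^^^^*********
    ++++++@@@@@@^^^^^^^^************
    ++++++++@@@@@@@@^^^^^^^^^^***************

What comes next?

The n-th term is 2n +'s then 2n @'s then 2n+2 ^'s then 3n+3 *'s (n = 1, 2, …).
At n = 5 the blocks have lengths 10, 10, 12, 18.

++++++++++@@@@@@@@@@^^^^^^^^^^^^******************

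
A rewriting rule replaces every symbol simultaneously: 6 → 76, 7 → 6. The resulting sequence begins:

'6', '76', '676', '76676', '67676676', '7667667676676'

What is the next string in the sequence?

Rewriting the 13 symbols of 7667667676676 one by one yields 6 76 76 6 76 76 6 76 6 76 76 6 76; concatenated:

676766767667667676676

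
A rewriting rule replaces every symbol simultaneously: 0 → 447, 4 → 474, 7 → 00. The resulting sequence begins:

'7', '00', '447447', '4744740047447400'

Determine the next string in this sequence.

Rewriting the 16 symbols of 4744740047447400 one by one yields 474 00 474 474 00 474 447 447 474 00 474 474 00 474 447 447; concatenated:

47400474474004744474474740047447400474447447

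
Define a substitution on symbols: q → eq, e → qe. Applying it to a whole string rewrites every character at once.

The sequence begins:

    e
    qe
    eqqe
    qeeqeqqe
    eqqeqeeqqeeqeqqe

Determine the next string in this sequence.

φ(eqqeqeeqqeeqeqqe) expands symbol-by-symbol to qe eq eq qe eq qe qe eq eq qe qe eq qe eq eq qe; joining the 16 pieces gives the next term.

qeeqeqqeeqqeqeeqeqqeqeeqqeeqeqqe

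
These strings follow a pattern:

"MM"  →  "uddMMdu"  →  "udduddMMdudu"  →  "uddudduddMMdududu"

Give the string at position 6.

Every step adds udd to the front and du to the end of the previous string.
From uddudduddMMdududu, 2 further steps: uddudduddMMdududu → udduddudduddMMdudududu → (answer).

uddudduddudduddMMdududududu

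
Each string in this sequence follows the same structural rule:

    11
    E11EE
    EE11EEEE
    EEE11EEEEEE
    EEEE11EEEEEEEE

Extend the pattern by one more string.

Each term wraps the previous one in E on the left and EE on the right.
So the next term is E·EEEE11EEEEEEEE·EE.

EEEEE11EEEEEEEEEE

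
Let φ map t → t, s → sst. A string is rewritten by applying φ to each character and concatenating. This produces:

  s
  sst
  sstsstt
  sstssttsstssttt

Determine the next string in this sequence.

sstssttsstsstttsstssttsstsstttt

Applying the rule to each of the 15 symbols of sstssttsstssttt gives the pieces sst sst t sst sst t t sst sst t sst sst t t t, which concatenate to the answer.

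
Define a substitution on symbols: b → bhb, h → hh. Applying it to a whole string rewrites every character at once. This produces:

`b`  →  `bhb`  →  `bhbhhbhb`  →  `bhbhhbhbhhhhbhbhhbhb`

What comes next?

Applying the rule to each of the 20 symbols of bhbhhbhbhhhhbhbhhbhb gives the pieces bhb hh bhb hh hh bhb hh bhb hh hh hh hh bhb hh bhb hh hh bhb hh bhb, which concatenate to the answer.

bhbhhbhbhhhhbhbhhbhbhhhhhhhhbhbhhbhbhhhhbhbhhbhb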